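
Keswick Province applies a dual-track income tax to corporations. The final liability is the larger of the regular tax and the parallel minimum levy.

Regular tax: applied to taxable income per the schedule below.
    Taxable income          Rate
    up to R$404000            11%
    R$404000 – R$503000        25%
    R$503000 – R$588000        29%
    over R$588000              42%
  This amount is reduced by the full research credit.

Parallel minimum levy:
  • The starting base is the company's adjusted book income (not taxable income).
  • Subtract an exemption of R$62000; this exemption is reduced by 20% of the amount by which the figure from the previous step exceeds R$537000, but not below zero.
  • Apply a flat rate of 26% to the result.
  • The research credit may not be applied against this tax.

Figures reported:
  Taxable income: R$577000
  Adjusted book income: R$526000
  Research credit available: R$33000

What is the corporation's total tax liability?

R$120640

Regular tax:
  R$404000 × 11% = R$44440
  R$99000 × 25% = R$24750
  R$74000 × 29% = R$21460
  → R$90650
  Less research credit R$33000 → R$57650

Parallel minimum levy:
  Base (adjusted book income): R$526000
  Exemption: R$526000 ≤ R$537000, so full R$62000 applies
  Base: R$526000 − R$62000 = R$464000
  R$464000 × 26% = R$120640

R$120640 > R$57650, so the parallel minimum levy is the binding amount.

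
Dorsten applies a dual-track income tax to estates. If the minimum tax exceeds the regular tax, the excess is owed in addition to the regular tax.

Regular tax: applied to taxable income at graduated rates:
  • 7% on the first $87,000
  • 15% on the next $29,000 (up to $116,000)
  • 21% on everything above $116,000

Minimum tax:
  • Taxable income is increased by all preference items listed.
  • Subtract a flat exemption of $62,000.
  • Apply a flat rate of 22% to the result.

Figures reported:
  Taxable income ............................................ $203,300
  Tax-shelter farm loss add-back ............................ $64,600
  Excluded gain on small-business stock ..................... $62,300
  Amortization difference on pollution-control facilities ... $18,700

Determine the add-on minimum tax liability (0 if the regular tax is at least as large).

$34,345

Minimum tax:
  Adjusted income: $203,300 + $64,600 + $62,300 + $18,700 = $348,900
  Less exemption $62,000 → base $286,900
  $286,900 × 22% = $63,118

Regular tax:
  $87,000 × 7% = $6,090
  $29,000 × 15% = $4,350
  $87,300 × 21% = $18,333
  → $28,773

Excess of minimum tax over regular tax: $63,118 − $28,773 = $34,345.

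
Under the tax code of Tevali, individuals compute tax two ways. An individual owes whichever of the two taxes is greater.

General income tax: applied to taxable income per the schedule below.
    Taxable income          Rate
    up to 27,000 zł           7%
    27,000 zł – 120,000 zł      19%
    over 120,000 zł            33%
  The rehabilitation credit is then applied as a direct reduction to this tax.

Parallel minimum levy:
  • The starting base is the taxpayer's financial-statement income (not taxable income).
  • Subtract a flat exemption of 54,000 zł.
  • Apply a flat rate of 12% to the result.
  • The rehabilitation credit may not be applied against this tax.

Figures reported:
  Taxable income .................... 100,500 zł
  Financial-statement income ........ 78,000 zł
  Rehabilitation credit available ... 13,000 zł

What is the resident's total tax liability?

General income tax:
  27,000 zł × 7% = 1,890 zł
  73,500 zł × 19% = 13,965 zł
  → 15,855 zł
  Less rehabilitation credit 13,000 zł → 2,855 zł

Parallel minimum levy:
  Base (financial-statement income): 78,000 zł
  Less exemption 54,000 zł → base 24,000 zł
  24,000 zł × 12% = 2,880 zł

2,880 zł > 2,855 zł, so the parallel minimum levy is the binding amount.

2,880 zł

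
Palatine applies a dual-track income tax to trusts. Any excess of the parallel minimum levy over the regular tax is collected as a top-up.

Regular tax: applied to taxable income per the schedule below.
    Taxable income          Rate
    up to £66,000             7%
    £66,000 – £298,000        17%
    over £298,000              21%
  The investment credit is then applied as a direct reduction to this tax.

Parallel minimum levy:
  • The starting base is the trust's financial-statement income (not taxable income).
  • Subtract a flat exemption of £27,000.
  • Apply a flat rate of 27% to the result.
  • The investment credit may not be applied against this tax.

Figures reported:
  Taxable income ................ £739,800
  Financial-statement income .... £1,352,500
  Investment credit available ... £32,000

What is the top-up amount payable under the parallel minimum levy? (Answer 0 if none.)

Parallel minimum levy:
  Base (financial-statement income): £1,352,500
  Less exemption £27,000 → base £1,325,500
  £1,325,500 × 27% = £357,885

Regular tax:
  £66,000 × 7% = £4,620
  £232,000 × 17% = £39,440
  £441,800 × 21% = £92,778
  → £136,838
  Less investment credit £32,000 → £104,838

Excess of parallel minimum levy over regular tax: £357,885 − £104,838 = £253,047.

£253,047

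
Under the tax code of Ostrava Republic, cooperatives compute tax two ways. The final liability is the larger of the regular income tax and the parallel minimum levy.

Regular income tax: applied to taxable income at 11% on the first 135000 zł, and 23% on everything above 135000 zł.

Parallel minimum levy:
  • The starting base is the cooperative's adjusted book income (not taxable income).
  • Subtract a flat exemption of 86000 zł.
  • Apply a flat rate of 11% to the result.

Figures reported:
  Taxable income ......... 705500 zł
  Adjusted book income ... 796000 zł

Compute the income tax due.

Parallel minimum levy:
  Base (adjusted book income): 796000 zł
  Less exemption 86000 zł → base 710000 zł
  710000 zł × 11% = 78100 zł

Regular income tax:
  135000 zł × 11% = 14850 zł
  570500 zł × 23% = 131215 zł
  → 146065 zł

146065 zł > 78100 zł, so the regular income tax governs.

146065 zł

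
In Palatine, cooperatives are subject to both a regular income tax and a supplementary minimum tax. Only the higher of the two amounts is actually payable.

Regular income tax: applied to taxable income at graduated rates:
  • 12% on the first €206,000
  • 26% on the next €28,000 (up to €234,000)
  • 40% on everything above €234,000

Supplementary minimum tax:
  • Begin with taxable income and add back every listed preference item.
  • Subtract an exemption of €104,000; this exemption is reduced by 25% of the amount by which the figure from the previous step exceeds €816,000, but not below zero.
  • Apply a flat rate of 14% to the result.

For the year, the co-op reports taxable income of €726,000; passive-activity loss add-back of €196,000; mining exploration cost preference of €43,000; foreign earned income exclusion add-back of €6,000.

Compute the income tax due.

€228,800

Supplementary minimum tax:
  Adjusted income: €726,000 + €196,000 + €43,000 + €6,000 = €971,000
  Exemption: €104,000 − 25% × (€971,000 − €816,000) = €104,000 − €38,750 = €65,250
  Base: €971,000 − €65,250 = €905,750
  €905,750 × 14% = €126,805

Regular income tax:
  €206,000 × 12% = €24,720
  €28,000 × 26% = €7,280
  €492,000 × 40% = €196,800
  → €228,800

€228,800 > €126,805, so the regular income tax governs.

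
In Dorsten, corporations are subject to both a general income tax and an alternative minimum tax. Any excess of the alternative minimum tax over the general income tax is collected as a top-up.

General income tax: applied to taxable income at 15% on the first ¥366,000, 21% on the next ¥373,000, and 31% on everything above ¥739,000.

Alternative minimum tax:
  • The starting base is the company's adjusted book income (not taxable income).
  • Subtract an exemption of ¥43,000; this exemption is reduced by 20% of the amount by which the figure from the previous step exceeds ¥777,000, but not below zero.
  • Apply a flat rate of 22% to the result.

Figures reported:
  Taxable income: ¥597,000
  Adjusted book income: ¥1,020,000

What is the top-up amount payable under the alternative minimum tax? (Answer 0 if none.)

¥120,990

General income tax:
  ¥366,000 × 15% = ¥54,900
  ¥231,000 × 21% = ¥48,510
  → ¥103,410

Alternative minimum tax:
  Base (adjusted book income): ¥1,020,000
  Exemption: 20% × (¥1,020,000 − ¥777,000) = ¥48,600 ≥ ¥43,000, so the exemption is fully phased out
  Base: ¥1,020,000 − ¥0 = ¥1,020,000
  ¥1,020,000 × 22% = ¥224,400

Excess of alternative minimum tax over general income tax: ¥224,400 − ¥103,410 = ¥120,990.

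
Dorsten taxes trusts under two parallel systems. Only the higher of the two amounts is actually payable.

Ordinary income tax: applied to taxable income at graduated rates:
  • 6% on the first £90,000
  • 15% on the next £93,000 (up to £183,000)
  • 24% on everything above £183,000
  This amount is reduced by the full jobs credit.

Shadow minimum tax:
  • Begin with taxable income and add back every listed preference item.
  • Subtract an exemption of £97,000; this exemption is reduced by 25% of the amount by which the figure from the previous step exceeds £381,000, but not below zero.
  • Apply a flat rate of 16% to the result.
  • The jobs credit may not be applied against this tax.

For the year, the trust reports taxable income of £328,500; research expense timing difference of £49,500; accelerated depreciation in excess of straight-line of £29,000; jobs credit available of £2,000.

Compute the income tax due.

Ordinary income tax:
  £90,000 × 6% = £5,400
  £93,000 × 15% = £13,950
  £145,500 × 24% = £34,920
  → £54,270
  Less jobs credit £2,000 → £52,270

Shadow minimum tax:
  Adjusted income: £328,500 + £49,500 + £29,000 = £407,000
  Exemption: £97,000 − 25% × (£407,000 − £381,000) = £97,000 − £6,500 = £90,500
  Base: £407,000 − £90,500 = £316,500
  £316,500 × 16% = £50,640

£52,270 > £50,640, so the ordinary income tax governs.

£52,270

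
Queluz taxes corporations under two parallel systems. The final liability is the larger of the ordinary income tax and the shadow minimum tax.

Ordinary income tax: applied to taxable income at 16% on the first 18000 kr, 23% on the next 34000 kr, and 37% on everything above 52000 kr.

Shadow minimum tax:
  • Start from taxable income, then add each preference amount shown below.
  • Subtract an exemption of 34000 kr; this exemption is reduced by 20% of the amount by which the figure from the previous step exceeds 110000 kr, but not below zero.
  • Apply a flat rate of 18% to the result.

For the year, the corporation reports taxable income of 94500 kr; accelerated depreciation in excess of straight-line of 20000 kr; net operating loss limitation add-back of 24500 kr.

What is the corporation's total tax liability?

Shadow minimum tax:
  Adjusted income: 94500 kr + 20000 kr + 24500 kr = 139000 kr
  Exemption: 34000 kr − 20% × (139000 kr − 110000 kr) = 34000 kr − 5800 kr = 28200 kr
  Base: 139000 kr − 28200 kr = 110800 kr
  110800 kr × 18% = 19944 kr

Ordinary income tax:
  18000 kr × 16% = 2880 kr
  34000 kr × 23% = 7820 kr
  42500 kr × 37% = 15725 kr
  → 26425 kr

26425 kr > 19944 kr, so the ordinary income tax governs.

26425 kr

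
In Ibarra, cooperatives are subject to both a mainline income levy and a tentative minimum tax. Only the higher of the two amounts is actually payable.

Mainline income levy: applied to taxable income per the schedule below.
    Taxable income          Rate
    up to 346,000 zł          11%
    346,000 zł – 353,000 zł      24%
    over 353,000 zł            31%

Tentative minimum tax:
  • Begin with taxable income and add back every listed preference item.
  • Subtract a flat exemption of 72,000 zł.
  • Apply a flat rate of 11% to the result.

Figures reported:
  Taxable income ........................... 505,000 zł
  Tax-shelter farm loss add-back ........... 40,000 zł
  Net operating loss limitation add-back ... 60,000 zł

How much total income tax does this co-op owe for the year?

86,860 zł

Mainline income levy:
  346,000 zł × 11% = 38,060 zł
  7,000 zł × 24% = 1,680 zł
  152,000 zł × 31% = 47,120 zł
  → 86,860 zł

Tentative minimum tax:
  Adjusted income: 505,000 zł + 40,000 zł + 60,000 zł = 605,000 zł
  Less exemption 72,000 zł → base 533,000 zł
  533,000 zł × 11% = 58,630 zł

86,860 zł > 58,630 zł, so the mainline income levy governs.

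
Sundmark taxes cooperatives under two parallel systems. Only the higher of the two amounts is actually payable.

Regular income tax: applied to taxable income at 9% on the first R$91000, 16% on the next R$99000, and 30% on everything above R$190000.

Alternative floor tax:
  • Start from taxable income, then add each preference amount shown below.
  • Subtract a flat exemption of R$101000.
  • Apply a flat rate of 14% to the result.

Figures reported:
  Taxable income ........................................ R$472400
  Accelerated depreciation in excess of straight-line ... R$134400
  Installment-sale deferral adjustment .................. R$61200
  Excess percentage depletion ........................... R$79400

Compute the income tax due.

Regular income tax:
  R$91000 × 9% = R$8190
  R$99000 × 16% = R$15840
  R$282400 × 30% = R$84720
  → R$108750

Alternative floor tax:
  Adjusted income: R$472400 + R$134400 + R$61200 + R$79400 = R$747400
  Less exemption R$101000 → base R$646400
  R$646400 × 14% = R$90496

R$108750 > R$90496, so the regular income tax governs.

R$108750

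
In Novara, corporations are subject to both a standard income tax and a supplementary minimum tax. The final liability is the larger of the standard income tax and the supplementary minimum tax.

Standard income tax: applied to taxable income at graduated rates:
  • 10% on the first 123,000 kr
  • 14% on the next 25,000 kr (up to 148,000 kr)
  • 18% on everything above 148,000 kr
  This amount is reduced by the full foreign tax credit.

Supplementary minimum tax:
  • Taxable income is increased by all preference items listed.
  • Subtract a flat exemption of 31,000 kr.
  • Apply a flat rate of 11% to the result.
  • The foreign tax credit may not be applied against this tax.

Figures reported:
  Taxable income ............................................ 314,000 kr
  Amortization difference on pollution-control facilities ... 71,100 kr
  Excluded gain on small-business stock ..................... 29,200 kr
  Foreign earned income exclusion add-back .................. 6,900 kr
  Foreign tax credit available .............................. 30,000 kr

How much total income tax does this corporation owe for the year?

Standard income tax:
  123,000 kr × 10% = 12,300 kr
  25,000 kr × 14% = 3,500 kr
  166,000 kr × 18% = 29,880 kr
  → 45,680 kr
  Less foreign tax credit 30,000 kr → 15,680 kr

Supplementary minimum tax:
  Adjusted income: 314,000 kr + 71,100 kr + 29,200 kr + 6,900 kr = 421,200 kr
  Less exemption 31,000 kr → base 390,200 kr
  390,200 kr × 11% = 42,922 kr

42,922 kr > 15,680 kr, so the supplementary minimum tax is the binding amount.

42,922 kr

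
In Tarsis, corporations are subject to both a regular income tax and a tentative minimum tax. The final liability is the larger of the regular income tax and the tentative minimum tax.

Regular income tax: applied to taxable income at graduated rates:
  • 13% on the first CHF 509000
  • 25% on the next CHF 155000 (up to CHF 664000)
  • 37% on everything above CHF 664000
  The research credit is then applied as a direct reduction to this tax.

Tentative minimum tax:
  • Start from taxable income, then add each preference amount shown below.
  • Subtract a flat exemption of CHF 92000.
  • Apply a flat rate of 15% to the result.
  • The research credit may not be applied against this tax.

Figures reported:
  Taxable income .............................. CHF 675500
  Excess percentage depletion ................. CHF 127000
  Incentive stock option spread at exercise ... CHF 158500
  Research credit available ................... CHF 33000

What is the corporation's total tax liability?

Regular income tax:
  CHF 509000 × 13% = CHF 66170
  CHF 155000 × 25% = CHF 38750
  CHF 11500 × 37% = CHF 4255
  → CHF 109175
  Less research credit CHF 33000 → CHF 76175

Tentative minimum tax:
  Adjusted income: CHF 675500 + CHF 127000 + CHF 158500 = CHF 961000
  Less exemption CHF 92000 → base CHF 869000
  CHF 869000 × 15% = CHF 130350

CHF 130350 > CHF 76175, so the tentative minimum tax is the binding amount.

CHF 130350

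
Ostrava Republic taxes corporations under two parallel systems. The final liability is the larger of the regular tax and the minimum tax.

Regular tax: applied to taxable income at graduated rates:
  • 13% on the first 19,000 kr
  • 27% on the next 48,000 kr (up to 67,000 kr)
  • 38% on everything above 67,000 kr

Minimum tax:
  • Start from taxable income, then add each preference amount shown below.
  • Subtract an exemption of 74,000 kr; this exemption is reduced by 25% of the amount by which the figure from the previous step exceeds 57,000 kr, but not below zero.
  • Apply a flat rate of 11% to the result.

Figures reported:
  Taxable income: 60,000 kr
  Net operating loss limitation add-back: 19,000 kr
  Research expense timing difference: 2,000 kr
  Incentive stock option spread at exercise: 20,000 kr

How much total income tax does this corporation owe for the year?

Minimum tax:
  Adjusted income: 60,000 kr + 19,000 kr + 2,000 kr + 20,000 kr = 101,000 kr
  Exemption: 74,000 kr − 25% × (101,000 kr − 57,000 kr) = 74,000 kr − 11,000 kr = 63,000 kr
  Base: 101,000 kr − 63,000 kr = 38,000 kr
  38,000 kr × 11% = 4,180 kr

Regular tax:
  19,000 kr × 13% = 2,470 kr
  41,000 kr × 27% = 11,070 kr
  → 13,540 kr

13,540 kr > 4,180 kr, so the regular tax governs.

13,540 kr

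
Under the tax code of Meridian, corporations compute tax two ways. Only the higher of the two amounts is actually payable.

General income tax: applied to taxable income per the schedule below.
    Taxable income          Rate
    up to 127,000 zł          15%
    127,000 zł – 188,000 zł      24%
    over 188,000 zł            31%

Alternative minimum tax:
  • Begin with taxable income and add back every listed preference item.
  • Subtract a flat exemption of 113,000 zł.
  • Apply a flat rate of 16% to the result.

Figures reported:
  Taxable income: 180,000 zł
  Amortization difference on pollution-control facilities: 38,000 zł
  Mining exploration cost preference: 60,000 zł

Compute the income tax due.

31,770 zł

Alternative minimum tax:
  Adjusted income: 180,000 zł + 38,000 zł + 60,000 zł = 278,000 zł
  Less exemption 113,000 zł → base 165,000 zł
  165,000 zł × 16% = 26,400 zł

General income tax:
  127,000 zł × 15% = 19,050 zł
  53,000 zł × 24% = 12,720 zł
  → 31,770 zł

31,770 zł > 26,400 zł, so the general income tax governs.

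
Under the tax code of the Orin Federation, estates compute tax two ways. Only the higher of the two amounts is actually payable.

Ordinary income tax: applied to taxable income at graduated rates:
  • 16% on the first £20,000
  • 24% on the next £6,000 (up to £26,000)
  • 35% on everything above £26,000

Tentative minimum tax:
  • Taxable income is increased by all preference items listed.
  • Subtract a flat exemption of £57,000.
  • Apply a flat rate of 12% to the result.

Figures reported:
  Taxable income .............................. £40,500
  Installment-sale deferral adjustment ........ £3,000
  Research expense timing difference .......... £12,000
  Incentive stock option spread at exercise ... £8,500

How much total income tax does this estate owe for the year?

Ordinary income tax:
  £20,000 × 16% = £3,200
  £6,000 × 24% = £1,440
  £14,500 × 35% = £5,075
  → £9,715

Tentative minimum tax:
  Adjusted income: £40,500 + £3,000 + £12,000 + £8,500 = £64,000
  Less exemption £57,000 → base £7,000
  £7,000 × 12% = £840

£9,715 > £840, so the ordinary income tax governs.

£9,715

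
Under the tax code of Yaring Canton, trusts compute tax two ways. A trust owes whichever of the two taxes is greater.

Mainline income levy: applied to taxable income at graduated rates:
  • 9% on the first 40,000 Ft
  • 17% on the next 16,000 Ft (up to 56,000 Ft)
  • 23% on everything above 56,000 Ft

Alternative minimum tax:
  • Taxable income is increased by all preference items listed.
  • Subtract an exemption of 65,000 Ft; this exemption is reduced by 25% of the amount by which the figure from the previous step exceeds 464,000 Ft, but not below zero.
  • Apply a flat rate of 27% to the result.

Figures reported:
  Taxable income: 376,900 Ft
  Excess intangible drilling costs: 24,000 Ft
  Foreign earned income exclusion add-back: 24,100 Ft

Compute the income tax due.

Mainline income levy:
  40,000 Ft × 9% = 3,600 Ft
  16,000 Ft × 17% = 2,720 Ft
  320,900 Ft × 23% = 73,807 Ft
  → 80,127 Ft

Alternative minimum tax:
  Adjusted income: 376,900 Ft + 24,000 Ft + 24,100 Ft = 425,000 Ft
  Exemption: 425,000 Ft ≤ 464,000 Ft, so full 65,000 Ft applies
  Base: 425,000 Ft − 65,000 Ft = 360,000 Ft
  360,000 Ft × 27% = 97,200 Ft

97,200 Ft > 80,127 Ft, so the alternative minimum tax is the binding amount.

97,200 Ft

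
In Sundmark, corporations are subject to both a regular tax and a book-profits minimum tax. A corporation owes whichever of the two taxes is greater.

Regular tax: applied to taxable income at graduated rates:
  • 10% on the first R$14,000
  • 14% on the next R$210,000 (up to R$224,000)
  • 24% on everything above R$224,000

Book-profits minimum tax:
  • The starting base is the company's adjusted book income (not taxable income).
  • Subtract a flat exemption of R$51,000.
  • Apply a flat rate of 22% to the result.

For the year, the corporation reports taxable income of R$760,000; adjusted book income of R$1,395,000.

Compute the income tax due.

R$295,680

Book-profits minimum tax:
  Base (adjusted book income): R$1,395,000
  Less exemption R$51,000 → base R$1,344,000
  R$1,344,000 × 22% = R$295,680

Regular tax:
  R$14,000 × 10% = R$1,400
  R$210,000 × 14% = R$29,400
  R$536,000 × 24% = R$128,640
  → R$159,440

R$295,680 > R$159,440, so the book-profits minimum tax is the binding amount.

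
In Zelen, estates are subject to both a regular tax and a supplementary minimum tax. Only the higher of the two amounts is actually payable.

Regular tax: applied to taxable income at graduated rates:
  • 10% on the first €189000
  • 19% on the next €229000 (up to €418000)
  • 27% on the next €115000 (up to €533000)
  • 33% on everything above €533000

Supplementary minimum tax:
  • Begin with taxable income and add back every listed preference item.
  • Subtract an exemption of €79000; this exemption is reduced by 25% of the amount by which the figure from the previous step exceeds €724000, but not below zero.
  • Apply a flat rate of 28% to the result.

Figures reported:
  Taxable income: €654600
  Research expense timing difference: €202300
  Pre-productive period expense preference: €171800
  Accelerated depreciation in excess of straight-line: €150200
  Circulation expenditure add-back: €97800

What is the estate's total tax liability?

Supplementary minimum tax:
  Adjusted income: €654600 + €202300 + €171800 + €150200 + €97800 = €1276700
  Exemption: 25% × (€1276700 − €724000) = €138175 ≥ €79000, so the exemption is fully phased out
  Base: €1276700 − €0 = €1276700
  €1276700 × 28% = €357476

Regular tax:
  €189000 × 10% = €18900
  €229000 × 19% = €43510
  €115000 × 27% = €31050
  €121600 × 33% = €40128
  → €133588

€357476 > €133588, so the supplementary minimum tax is the binding amount.

€357476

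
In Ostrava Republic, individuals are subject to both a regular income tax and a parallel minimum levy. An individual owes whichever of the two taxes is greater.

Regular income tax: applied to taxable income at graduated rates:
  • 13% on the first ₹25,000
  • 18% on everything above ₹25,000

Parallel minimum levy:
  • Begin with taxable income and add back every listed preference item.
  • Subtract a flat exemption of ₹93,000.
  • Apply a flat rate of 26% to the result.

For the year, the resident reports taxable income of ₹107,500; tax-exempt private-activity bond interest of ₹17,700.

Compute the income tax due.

₹18,100

Regular income tax:
  ₹25,000 × 13% = ₹3,250
  ₹82,500 × 18% = ₹14,850
  → ₹18,100

Parallel minimum levy:
  Adjusted income: ₹107,500 + ₹17,700 = ₹125,200
  Less exemption ₹93,000 → base ₹32,200
  ₹32,200 × 26% = ₹8,372

₹18,100 > ₹8,372, so the regular income tax governs.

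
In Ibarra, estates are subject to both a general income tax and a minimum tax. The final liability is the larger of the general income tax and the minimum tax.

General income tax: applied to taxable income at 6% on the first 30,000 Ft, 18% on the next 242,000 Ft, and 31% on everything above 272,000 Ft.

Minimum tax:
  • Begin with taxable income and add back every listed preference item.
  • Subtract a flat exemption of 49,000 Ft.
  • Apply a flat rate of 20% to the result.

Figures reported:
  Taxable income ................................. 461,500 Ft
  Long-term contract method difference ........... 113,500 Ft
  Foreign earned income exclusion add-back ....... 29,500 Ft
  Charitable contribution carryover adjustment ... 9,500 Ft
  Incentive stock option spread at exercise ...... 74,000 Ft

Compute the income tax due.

127,800 Ft

Minimum tax:
  Adjusted income: 461,500 Ft + 113,500 Ft + 29,500 Ft + 9,500 Ft + 74,000 Ft = 688,000 Ft
  Less exemption 49,000 Ft → base 639,000 Ft
  639,000 Ft × 20% = 127,800 Ft

General income tax:
  30,000 Ft × 6% = 1,800 Ft
  242,000 Ft × 18% = 43,560 Ft
  189,500 Ft × 31% = 58,745 Ft
  → 104,105 Ft

127,800 Ft > 104,105 Ft, so the minimum tax is the binding amount.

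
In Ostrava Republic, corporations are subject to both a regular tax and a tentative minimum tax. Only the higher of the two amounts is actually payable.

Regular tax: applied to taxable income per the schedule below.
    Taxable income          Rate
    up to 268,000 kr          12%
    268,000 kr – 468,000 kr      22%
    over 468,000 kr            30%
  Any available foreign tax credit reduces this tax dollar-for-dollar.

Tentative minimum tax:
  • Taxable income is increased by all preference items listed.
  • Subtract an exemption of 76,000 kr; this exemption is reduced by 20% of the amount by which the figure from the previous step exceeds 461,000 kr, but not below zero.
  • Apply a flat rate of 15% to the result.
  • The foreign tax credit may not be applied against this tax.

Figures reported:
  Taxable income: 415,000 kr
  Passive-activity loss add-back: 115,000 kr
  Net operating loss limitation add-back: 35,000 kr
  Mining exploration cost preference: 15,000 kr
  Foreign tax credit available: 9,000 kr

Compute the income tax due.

79,170 kr

Tentative minimum tax:
  Adjusted income: 415,000 kr + 115,000 kr + 35,000 kr + 15,000 kr = 580,000 kr
  Exemption: 76,000 kr − 20% × (580,000 kr − 461,000 kr) = 76,000 kr − 23,800 kr = 52,200 kr
  Base: 580,000 kr − 52,200 kr = 527,800 kr
  527,800 kr × 15% = 79,170 kr

Regular tax:
  268,000 kr × 12% = 32,160 kr
  147,000 kr × 22% = 32,340 kr
  → 64,500 kr
  Less foreign tax credit 9,000 kr → 55,500 kr

79,170 kr > 55,500 kr, so the tentative minimum tax is the binding amount.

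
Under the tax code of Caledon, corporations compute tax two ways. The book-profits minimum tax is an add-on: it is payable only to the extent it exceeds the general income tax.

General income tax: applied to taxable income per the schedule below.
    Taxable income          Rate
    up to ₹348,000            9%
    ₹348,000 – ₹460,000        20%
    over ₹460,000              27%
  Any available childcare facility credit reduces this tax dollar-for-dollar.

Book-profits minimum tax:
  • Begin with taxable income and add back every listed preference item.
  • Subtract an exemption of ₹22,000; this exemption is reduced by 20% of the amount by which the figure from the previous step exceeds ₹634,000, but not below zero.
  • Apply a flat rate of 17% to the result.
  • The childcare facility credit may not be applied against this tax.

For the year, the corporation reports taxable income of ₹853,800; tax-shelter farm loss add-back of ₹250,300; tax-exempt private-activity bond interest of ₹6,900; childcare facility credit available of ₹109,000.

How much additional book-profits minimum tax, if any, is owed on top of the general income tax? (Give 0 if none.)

₹137,824

General income tax:
  ₹348,000 × 9% = ₹31,320
  ₹112,000 × 20% = ₹22,400
  ₹393,800 × 27% = ₹106,326
  → ₹160,046
  Less childcare facility credit ₹109,000 → ₹51,046

Book-profits minimum tax:
  Adjusted income: ₹853,800 + ₹250,300 + ₹6,900 = ₹1,111,000
  Exemption: 20% × (₹1,111,000 − ₹634,000) = ₹95,400 ≥ ₹22,000, so the exemption is fully phased out
  Base: ₹1,111,000 − ₹0 = ₹1,111,000
  ₹1,111,000 × 17% = ₹188,870

Excess of book-profits minimum tax over general income tax: ₹188,870 − ₹51,046 = ₹137,824.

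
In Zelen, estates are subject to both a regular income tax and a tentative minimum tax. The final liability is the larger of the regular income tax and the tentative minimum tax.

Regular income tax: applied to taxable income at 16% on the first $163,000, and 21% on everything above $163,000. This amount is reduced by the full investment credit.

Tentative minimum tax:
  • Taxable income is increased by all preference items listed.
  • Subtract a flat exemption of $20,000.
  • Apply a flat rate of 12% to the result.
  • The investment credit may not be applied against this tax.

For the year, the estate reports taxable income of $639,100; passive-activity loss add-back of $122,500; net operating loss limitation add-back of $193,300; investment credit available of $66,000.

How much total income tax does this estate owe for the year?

$112,188

Regular income tax:
  $163,000 × 16% = $26,080
  $476,100 × 21% = $99,981
  → $126,061
  Less investment credit $66,000 → $60,061

Tentative minimum tax:
  Adjusted income: $639,100 + $122,500 + $193,300 = $954,900
  Less exemption $20,000 → base $934,900
  $934,900 × 12% = $112,188

$112,188 > $60,061, so the tentative minimum tax is the binding amount.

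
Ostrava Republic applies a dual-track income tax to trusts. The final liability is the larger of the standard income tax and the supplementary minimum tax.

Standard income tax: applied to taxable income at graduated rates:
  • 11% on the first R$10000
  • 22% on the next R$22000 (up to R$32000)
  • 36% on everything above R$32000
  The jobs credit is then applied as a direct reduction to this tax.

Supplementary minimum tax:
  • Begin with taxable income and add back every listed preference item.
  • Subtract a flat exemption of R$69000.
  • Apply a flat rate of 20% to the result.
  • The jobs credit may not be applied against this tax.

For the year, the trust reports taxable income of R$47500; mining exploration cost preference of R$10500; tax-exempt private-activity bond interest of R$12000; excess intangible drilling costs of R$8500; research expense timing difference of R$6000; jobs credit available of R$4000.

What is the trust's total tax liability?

R$7520

Standard income tax:
  R$10000 × 11% = R$1100
  R$22000 × 22% = R$4840
  R$15500 × 36% = R$5580
  → R$11520
  Less jobs credit R$4000 → R$7520

Supplementary minimum tax:
  Adjusted income: R$47500 + R$10500 + R$12000 + R$8500 + R$6000 = R$84500
  Less exemption R$69000 → base R$15500
  R$15500 × 20% = R$3100

R$7520 > R$3100, so the standard income tax governs.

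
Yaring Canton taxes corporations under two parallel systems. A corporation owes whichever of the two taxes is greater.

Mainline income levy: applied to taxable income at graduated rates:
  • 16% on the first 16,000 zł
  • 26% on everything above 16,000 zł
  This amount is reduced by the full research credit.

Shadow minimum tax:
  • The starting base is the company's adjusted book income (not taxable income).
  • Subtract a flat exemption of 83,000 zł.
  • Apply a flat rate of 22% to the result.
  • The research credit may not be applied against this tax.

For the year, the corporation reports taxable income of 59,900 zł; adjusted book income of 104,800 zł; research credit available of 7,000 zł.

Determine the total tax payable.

6,974 zł

Shadow minimum tax:
  Base (adjusted book income): 104,800 zł
  Less exemption 83,000 zł → base 21,800 zł
  21,800 zł × 22% = 4,796 zł

Mainline income levy:
  16,000 zł × 16% = 2,560 zł
  43,900 zł × 26% = 11,414 zł
  → 13,974 zł
  Less research credit 7,000 zł → 6,974 zł

6,974 zł > 4,796 zł, so the mainline income levy governs.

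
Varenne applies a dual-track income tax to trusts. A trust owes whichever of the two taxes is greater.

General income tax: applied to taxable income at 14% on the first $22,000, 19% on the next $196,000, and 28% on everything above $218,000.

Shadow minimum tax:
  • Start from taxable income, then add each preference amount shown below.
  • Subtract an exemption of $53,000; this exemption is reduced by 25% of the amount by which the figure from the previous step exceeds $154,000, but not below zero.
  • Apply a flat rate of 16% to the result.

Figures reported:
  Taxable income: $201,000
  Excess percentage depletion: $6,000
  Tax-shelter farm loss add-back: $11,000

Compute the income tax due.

General income tax:
  $22,000 × 14% = $3,080
  $179,000 × 19% = $34,010
  → $37,090

Shadow minimum tax:
  Adjusted income: $201,000 + $6,000 + $11,000 = $218,000
  Exemption: $53,000 − 25% × ($218,000 − $154,000) = $53,000 − $16,000 = $37,000
  Base: $218,000 − $37,000 = $181,000
  $181,000 × 16% = $28,960

$37,090 > $28,960, so the general income tax governs.

$37,090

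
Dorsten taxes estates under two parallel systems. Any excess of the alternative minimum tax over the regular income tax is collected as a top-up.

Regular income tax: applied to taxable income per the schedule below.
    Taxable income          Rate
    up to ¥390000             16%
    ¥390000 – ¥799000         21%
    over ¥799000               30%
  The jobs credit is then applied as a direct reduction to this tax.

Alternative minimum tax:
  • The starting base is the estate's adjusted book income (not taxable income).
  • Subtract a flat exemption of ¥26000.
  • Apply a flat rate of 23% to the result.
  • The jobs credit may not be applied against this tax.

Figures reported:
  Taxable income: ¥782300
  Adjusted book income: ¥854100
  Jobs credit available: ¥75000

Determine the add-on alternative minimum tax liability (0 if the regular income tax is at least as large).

¥120680

Alternative minimum tax:
  Base (adjusted book income): ¥854100
  Less exemption ¥26000 → base ¥828100
  ¥828100 × 23% = ¥190463

Regular income tax:
  ¥390000 × 16% = ¥62400
  ¥392300 × 21% = ¥82383
  → ¥144783
  Less jobs credit ¥75000 → ¥69783

Excess of alternative minimum tax over regular income tax: ¥190463 − ¥69783 = ¥120680.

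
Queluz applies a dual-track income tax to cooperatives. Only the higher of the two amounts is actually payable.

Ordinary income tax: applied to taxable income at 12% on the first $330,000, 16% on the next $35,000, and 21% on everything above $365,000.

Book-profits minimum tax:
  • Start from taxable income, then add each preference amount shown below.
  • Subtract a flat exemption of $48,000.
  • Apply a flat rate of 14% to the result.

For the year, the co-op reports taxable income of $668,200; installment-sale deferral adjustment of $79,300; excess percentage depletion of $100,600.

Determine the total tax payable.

Book-profits minimum tax:
  Adjusted income: $668,200 + $79,300 + $100,600 = $848,100
  Less exemption $48,000 → base $800,100
  $800,100 × 14% = $112,014

Ordinary income tax:
  $330,000 × 12% = $39,600
  $35,000 × 16% = $5,600
  $303,200 × 21% = $63,672
  → $108,872

$112,014 > $108,872, so the book-profits minimum tax is the binding amount.

$112,014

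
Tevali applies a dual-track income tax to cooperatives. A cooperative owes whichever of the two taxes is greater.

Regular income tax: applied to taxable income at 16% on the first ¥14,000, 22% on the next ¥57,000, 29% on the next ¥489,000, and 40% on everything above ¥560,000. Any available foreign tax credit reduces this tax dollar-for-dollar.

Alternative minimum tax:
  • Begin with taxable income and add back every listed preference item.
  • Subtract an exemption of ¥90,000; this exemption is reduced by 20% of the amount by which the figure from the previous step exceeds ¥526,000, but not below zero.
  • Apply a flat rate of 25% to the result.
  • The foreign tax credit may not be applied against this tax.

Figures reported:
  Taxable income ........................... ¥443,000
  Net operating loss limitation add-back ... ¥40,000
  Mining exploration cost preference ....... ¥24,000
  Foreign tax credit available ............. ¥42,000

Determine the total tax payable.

¥104,250

Regular income tax:
  ¥14,000 × 16% = ¥2,240
  ¥57,000 × 22% = ¥12,540
  ¥372,000 × 29% = ¥107,880
  → ¥122,660
  Less foreign tax credit ¥42,000 → ¥80,660

Alternative minimum tax:
  Adjusted income: ¥443,000 + ¥40,000 + ¥24,000 = ¥507,000
  Exemption: ¥507,000 ≤ ¥526,000, so full ¥90,000 applies
  Base: ¥507,000 − ¥90,000 = ¥417,000
  ¥417,000 × 25% = ¥104,250

¥104,250 > ¥80,660, so the alternative minimum tax is the binding amount.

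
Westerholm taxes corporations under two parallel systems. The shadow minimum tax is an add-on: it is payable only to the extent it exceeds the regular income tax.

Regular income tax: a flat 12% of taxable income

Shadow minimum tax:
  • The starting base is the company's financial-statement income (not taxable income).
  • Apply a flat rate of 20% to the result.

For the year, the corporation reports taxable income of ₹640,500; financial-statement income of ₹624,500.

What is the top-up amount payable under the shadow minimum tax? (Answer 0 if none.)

₹48,040

Regular income tax:
  ₹640,500 × 12% = ₹76,860

Shadow minimum tax:
  Base (financial-statement income): ₹624,500
  ₹624,500 × 20% = ₹124,900

Excess of shadow minimum tax over regular income tax: ₹124,900 − ₹76,860 = ₹48,040.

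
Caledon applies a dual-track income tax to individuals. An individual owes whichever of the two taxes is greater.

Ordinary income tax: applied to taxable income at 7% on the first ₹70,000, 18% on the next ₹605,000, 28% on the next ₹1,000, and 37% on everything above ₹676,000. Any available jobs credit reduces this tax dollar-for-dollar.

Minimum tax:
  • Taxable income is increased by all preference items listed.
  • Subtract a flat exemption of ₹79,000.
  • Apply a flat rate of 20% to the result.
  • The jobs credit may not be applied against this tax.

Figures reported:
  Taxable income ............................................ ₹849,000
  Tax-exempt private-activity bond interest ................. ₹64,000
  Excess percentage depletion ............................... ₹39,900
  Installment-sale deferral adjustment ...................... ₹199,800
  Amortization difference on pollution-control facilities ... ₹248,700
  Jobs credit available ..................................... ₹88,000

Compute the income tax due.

₹264,480

Minimum tax:
  Adjusted income: ₹849,000 + ₹64,000 + ₹39,900 + ₹199,800 + ₹248,700 = ₹1,401,400
  Less exemption ₹79,000 → base ₹1,322,400
  ₹1,322,400 × 20% = ₹264,480

Ordinary income tax:
  ₹70,000 × 7% = ₹4,900
  ₹605,000 × 18% = ₹108,900
  ₹1,000 × 28% = ₹280
  ₹173,000 × 37% = ₹64,010
  → ₹178,090
  Less jobs credit ₹88,000 → ₹90,090

₹264,480 > ₹90,090, so the minimum tax is the binding amount.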